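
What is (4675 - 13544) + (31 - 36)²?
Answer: -8844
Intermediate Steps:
(4675 - 13544) + (31 - 36)² = -8869 + (-5)² = -8869 + 25 = -8844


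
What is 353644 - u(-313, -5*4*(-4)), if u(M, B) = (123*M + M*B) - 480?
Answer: 417663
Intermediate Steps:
u(M, B) = -480 + 123*M + B*M (u(M, B) = (123*M + B*M) - 480 = -480 + 123*M + B*M)
353644 - u(-313, -5*4*(-4)) = 353644 - (-480 + 123*(-313) + (-5*4*(-4))*(-313)) = 353644 - (-480 - 38499 - 20*(-4)*(-313)) = 353644 - (-480 - 38499 + 80*(-313)) = 353644 - (-480 - 38499 - 25040) = 353644 - 1*(-64019) = 353644 + 64019 = 417663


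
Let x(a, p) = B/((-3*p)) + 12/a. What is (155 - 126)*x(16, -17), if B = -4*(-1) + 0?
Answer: 4901/204 ≈ 24.025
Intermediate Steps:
B = 4 (B = 4 + 0 = 4)
x(a, p) = 12/a - 4/(3*p) (x(a, p) = 4/((-3*p)) + 12/a = 4*(-1/(3*p)) + 12/a = -4/(3*p) + 12/a = 12/a - 4/(3*p))
(155 - 126)*x(16, -17) = (155 - 126)*(12/16 - 4/3/(-17)) = 29*(12*(1/16) - 4/3*(-1/17)) = 29*(¾ + 4/51) = 29*(169/204) = 4901/204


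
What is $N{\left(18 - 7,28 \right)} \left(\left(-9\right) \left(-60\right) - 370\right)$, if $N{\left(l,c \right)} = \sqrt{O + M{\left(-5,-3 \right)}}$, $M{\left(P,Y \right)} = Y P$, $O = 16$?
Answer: $170 \sqrt{31} \approx 946.52$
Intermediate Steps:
$M{\left(P,Y \right)} = P Y$
$N{\left(l,c \right)} = \sqrt{31}$ ($N{\left(l,c \right)} = \sqrt{16 - -15} = \sqrt{16 + 15} = \sqrt{31}$)
$N{\left(18 - 7,28 \right)} \left(\left(-9\right) \left(-60\right) - 370\right) = \sqrt{31} \left(\left(-9\right) \left(-60\right) - 370\right) = \sqrt{31} \left(540 - 370\right) = \sqrt{31} \cdot 170 = 170 \sqrt{31}$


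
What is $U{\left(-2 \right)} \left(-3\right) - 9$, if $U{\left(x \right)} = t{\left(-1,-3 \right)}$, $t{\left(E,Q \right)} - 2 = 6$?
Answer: $-33$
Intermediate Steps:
$t{\left(E,Q \right)} = 8$ ($t{\left(E,Q \right)} = 2 + 6 = 8$)
$U{\left(x \right)} = 8$
$U{\left(-2 \right)} \left(-3\right) - 9 = 8 \left(-3\right) - 9 = -24 - 9 = -33$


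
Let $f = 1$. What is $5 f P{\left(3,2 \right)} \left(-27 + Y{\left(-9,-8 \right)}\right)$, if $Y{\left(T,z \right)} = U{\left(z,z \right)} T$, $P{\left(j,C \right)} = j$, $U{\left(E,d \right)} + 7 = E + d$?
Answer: $2700$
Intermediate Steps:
$U{\left(E,d \right)} = -7 + E + d$ ($U{\left(E,d \right)} = -7 + \left(E + d\right) = -7 + E + d$)
$Y{\left(T,z \right)} = T \left(-7 + 2 z\right)$ ($Y{\left(T,z \right)} = \left(-7 + z + z\right) T = \left(-7 + 2 z\right) T = T \left(-7 + 2 z\right)$)
$5 f P{\left(3,2 \right)} \left(-27 + Y{\left(-9,-8 \right)}\right) = 5 \cdot 1 \cdot 3 \left(-27 - 9 \left(-7 + 2 \left(-8\right)\right)\right) = 5 \cdot 3 \left(-27 - 9 \left(-7 - 16\right)\right) = 15 \left(-27 - -207\right) = 15 \left(-27 + 207\right) = 15 \cdot 180 = 2700$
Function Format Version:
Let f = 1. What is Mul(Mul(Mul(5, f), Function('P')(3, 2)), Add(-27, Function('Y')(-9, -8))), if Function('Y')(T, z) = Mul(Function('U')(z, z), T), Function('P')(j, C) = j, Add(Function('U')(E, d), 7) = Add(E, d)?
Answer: 2700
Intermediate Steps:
Function('U')(E, d) = Add(-7, E, d) (Function('U')(E, d) = Add(-7, Add(E, d)) = Add(-7, E, d))
Function('Y')(T, z) = Mul(T, Add(-7, Mul(2, z))) (Function('Y')(T, z) = Mul(Add(-7, z, z), T) = Mul(Add(-7, Mul(2, z)), T) = Mul(T, Add(-7, Mul(2, z))))
Mul(Mul(Mul(5, f), Function('P')(3, 2)), Add(-27, Function('Y')(-9, -8))) = Mul(Mul(Mul(5, 1), 3), Add(-27, Mul(-9, Add(-7, Mul(2, -8))))) = Mul(Mul(5, 3), Add(-27, Mul(-9, Add(-7, -16)))) = Mul(15, Add(-27, Mul(-9, -23))) = Mul(15, Add(-27, 207)) = Mul(15, 180) = 2700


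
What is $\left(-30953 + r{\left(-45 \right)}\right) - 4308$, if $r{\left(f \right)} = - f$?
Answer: $-35216$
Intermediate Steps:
$\left(-30953 + r{\left(-45 \right)}\right) - 4308 = \left(-30953 - -45\right) - 4308 = \left(-30953 + 45\right) - 4308 = -30908 - 4308 = -35216$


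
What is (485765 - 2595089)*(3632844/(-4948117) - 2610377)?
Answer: 27244987351427393772/4948117 ≈ 5.5061e+12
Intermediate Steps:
(485765 - 2595089)*(3632844/(-4948117) - 2610377) = -2109324*(3632844*(-1/4948117) - 2610377) = -2109324*(-3632844/4948117 - 2610377) = -2109324*(-12916454442953/4948117) = 27244987351427393772/4948117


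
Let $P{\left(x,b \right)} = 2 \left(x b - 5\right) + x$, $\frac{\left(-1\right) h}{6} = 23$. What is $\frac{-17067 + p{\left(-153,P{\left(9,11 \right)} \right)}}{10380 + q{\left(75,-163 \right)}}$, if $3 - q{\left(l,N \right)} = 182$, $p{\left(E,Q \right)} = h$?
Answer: $- \frac{17205}{10201} \approx -1.6866$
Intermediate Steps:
$h = -138$ ($h = \left(-6\right) 23 = -138$)
$P{\left(x,b \right)} = -10 + x + 2 b x$ ($P{\left(x,b \right)} = 2 \left(b x - 5\right) + x = 2 \left(-5 + b x\right) + x = \left(-10 + 2 b x\right) + x = -10 + x + 2 b x$)
$p{\left(E,Q \right)} = -138$
$q{\left(l,N \right)} = -179$ ($q{\left(l,N \right)} = 3 - 182 = -179$)
$\frac{-17067 + p{\left(-153,P{\left(9,11 \right)} \right)}}{10380 + q{\left(75,-163 \right)}} = \frac{-17067 - 138}{10380 - 179} = - \frac{17205}{10201}$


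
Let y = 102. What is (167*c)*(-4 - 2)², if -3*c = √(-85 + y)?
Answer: -2004*√17 ≈ -8262.7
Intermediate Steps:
c = -√17/3 (c = -√(-85 + 102)/3 = -√17/3 ≈ -1.3744)
(167*c)*(-4 - 2)² = (167*(-√17/3))*(-4 - 2)² = -167*√17/3*(-6)² = -167*√17/3*36 = -2004*√17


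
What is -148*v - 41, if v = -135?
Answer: 19939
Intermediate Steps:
-148*v - 41 = -148*(-135) - 41 = 19980 - 41 = 19939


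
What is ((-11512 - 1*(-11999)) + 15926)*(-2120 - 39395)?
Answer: -681385695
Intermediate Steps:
((-11512 - 1*(-11999)) + 15926)*(-2120 - 39395) = ((-11512 + 11999) + 15926)*(-41515) = (487 + 15926)*(-41515) = 16413*(-41515) = -681385695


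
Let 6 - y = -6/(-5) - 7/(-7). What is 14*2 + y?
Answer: 159/5 ≈ 31.800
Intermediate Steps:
y = 19/5 (y = 6 - (-6/(-5) - 7/(-7)) = 6 - (-6*(-1/5) - 7*(-1/7)) = 6 - (6/5 + 1) = 6 - 1*11/5 = 6 - 11/5 = 19/5 ≈ 3.8000)
14*2 + y = 14*2 + 19/5 = 28 + 19/5 = 159/5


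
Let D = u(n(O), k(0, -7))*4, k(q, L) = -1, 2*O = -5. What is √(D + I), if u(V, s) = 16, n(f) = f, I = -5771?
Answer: I*√5707 ≈ 75.545*I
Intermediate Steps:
O = -5/2 (O = (½)*(-5) = -5/2 ≈ -2.5000)
D = 64 (D = 16*4 = 64)
√(D + I) = √(64 - 5771) = √(-5707) = I*√5707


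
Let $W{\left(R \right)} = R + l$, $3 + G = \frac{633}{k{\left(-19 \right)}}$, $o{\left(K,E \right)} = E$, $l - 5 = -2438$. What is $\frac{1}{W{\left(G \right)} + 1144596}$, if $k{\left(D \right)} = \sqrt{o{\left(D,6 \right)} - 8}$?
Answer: $\frac{761440}{869686443963} + \frac{211 i \sqrt{2}}{869686443963} \approx 8.7553 \cdot 10^{-7} + 3.4311 \cdot 10^{-10} i$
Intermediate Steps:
$l = -2433$ ($l = 5 - 2438 = -2433$)
$k{\left(D \right)} = i \sqrt{2}$ ($k{\left(D \right)} = \sqrt{6 - 8} = \sqrt{-2} = i \sqrt{2}$)
$G = -3 - \frac{633 i \sqrt{2}}{2}$ ($G = -3 + \frac{633}{i \sqrt{2}} = -3 + 633 \left(- \frac{i \sqrt{2}}{2}\right) = -3 - \frac{633 i \sqrt{2}}{2} \approx -3.0 - 447.6 i$)
$W{\left(R \right)} = -2433 + R$ ($W{\left(R \right)} = R - 2433 = -2433 + R$)
$\frac{1}{W{\left(G \right)} + 1144596} = \frac{1}{\left(-2433 - \left(3 + \frac{633 i \sqrt{2}}{2}\right)\right) + 1144596} = \frac{1}{\left(-2436 - \frac{633 i \sqrt{2}}{2}\right) + 1144596} = \frac{1}{1142160 - \frac{633 i \sqrt{2}}{2}}$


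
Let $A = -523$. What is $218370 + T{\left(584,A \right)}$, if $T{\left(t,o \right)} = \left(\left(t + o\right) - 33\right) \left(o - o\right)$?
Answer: $218370$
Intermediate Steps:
$T{\left(t,o \right)} = 0$ ($T{\left(t,o \right)} = \left(\left(o + t\right) - 33\right) 0 = \left(-33 + o + t\right) 0 = 0$)
$218370 + T{\left(584,A \right)} = 218370 + 0 = 218370$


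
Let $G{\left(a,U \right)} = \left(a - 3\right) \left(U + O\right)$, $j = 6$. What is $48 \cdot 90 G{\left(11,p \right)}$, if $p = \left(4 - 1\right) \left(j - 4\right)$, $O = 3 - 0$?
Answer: $311040$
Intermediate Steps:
$O = 3$ ($O = 3 + 0 = 3$)
$p = 6$ ($p = \left(4 - 1\right) \left(6 - 4\right) = 3 \cdot 2 = 6$)
$G{\left(a,U \right)} = \left(-3 + a\right) \left(3 + U\right)$ ($G{\left(a,U \right)} = \left(a - 3\right) \left(U + 3\right) = \left(-3 + a\right) \left(3 + U\right)$)
$48 \cdot 90 G{\left(11,p \right)} = 48 \cdot 90 \left(-9 - 18 + 3 \cdot 11 + 6 \cdot 11\right) = 4320 \left(-9 - 18 + 33 + 66\right) = 4320 \cdot 72 = 311040$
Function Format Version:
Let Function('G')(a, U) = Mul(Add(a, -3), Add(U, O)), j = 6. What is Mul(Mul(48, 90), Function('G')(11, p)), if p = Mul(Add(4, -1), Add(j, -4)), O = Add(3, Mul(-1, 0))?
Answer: 311040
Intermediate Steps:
O = 3 (O = Add(3, 0) = 3)
p = 6 (p = Mul(Add(4, -1), Add(6, -4)) = Mul(3, 2) = 6)
Function('G')(a, U) = Mul(Add(-3, a), Add(3, U)) (Function('G')(a, U) = Mul(Add(a, -3), Add(U, 3)) = Mul(Add(-3, a), Add(3, U)))
Mul(Mul(48, 90), Function('G')(11, p)) = Mul(Mul(48, 90), Add(-9, Mul(-3, 6), Mul(3, 11), Mul(6, 11))) = Mul(4320, Add(-9, -18, 33, 66)) = Mul(4320, 72) = 311040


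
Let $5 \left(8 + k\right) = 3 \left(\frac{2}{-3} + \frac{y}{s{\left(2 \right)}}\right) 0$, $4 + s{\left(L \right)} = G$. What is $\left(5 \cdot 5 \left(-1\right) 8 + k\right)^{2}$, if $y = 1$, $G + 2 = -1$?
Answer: $43264$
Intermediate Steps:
$G = -3$ ($G = -2 - 1 = -3$)
$s{\left(L \right)} = -7$ ($s{\left(L \right)} = -4 - 3 = -7$)
$k = -8$ ($k = -8 + \frac{3 \left(\frac{2}{-3} + 1 \frac{1}{-7}\right) 0}{5} = -8 + \frac{3 \left(2 \left(- \frac{1}{3}\right) + 1 \left(- \frac{1}{7}\right)\right) 0}{5} = -8 + \frac{3 \left(- \frac{2}{3} - \frac{1}{7}\right) 0}{5} = -8 + \frac{3 \left(- \frac{17}{21}\right) 0}{5} = -8 + \frac{\left(- \frac{17}{7}\right) 0}{5} = -8 + \frac{1}{5} \cdot 0 = -8 + 0 = -8$)
$\left(5 \cdot 5 \left(-1\right) 8 + k\right)^{2} = \left(5 \cdot 5 \left(-1\right) 8 - 8\right)^{2} = \left(5 \left(-5\right) 8 - 8\right)^{2} = \left(\left(-25\right) 8 - 8\right)^{2} = \left(-200 - 8\right)^{2} = \left(-208\right)^{2} = 43264$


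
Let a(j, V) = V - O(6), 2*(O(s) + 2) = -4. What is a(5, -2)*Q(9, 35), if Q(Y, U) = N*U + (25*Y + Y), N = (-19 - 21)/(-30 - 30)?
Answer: 1544/3 ≈ 514.67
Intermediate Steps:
O(s) = -4 (O(s) = -2 + (1/2)*(-4) = -2 - 2 = -4)
N = 2/3 (N = -40/(-60) = -40*(-1/60) = 2/3 ≈ 0.66667)
a(j, V) = 4 + V (a(j, V) = V - 1*(-4) = V + 4 = 4 + V)
Q(Y, U) = 26*Y + 2*U/3 (Q(Y, U) = 2*U/3 + (25*Y + Y) = 2*U/3 + 26*Y = 26*Y + 2*U/3)
a(5, -2)*Q(9, 35) = (4 - 2)*(26*9 + (2/3)*35) = 2*(234 + 70/3) = 2*(772/3) = 1544/3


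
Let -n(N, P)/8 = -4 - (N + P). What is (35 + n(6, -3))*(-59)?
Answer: -5369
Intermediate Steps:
n(N, P) = 32 + 8*N + 8*P (n(N, P) = -8*(-4 - (N + P)) = -8*(-4 + (-N - P)) = -8*(-4 - N - P) = 32 + 8*N + 8*P)
(35 + n(6, -3))*(-59) = (35 + (32 + 8*6 + 8*(-3)))*(-59) = (35 + (32 + 48 - 24))*(-59) = (35 + 56)*(-59) = 91*(-59) = -5369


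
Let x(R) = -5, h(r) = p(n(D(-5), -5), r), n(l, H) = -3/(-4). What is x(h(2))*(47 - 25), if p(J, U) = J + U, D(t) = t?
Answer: -110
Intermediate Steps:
n(l, H) = 3/4 (n(l, H) = -3*(-1/4) = 3/4)
h(r) = 3/4 + r
x(h(2))*(47 - 25) = -5*(47 - 25) = -5*22 = -110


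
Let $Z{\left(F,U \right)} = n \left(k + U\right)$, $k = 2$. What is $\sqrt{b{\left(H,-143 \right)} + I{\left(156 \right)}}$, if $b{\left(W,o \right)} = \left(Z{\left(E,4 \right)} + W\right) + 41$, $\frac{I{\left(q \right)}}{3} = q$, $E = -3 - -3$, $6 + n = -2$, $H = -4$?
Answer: $\sqrt{457} \approx 21.378$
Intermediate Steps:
$n = -8$ ($n = -6 - 2 = -8$)
$E = 0$ ($E = -3 + 3 = 0$)
$Z{\left(F,U \right)} = -16 - 8 U$ ($Z{\left(F,U \right)} = - 8 \left(2 + U\right) = -16 - 8 U$)
$I{\left(q \right)} = 3 q$
$b{\left(W,o \right)} = -7 + W$ ($b{\left(W,o \right)} = \left(\left(-16 - 32\right) + W\right) + 41 = \left(-48 + W\right) + 41 = -7 + W$)
$\sqrt{b{\left(H,-143 \right)} + I{\left(156 \right)}} = \sqrt{\left(-7 - 4\right) + 3 \cdot 156} = \sqrt{-11 + 468} = \sqrt{457}$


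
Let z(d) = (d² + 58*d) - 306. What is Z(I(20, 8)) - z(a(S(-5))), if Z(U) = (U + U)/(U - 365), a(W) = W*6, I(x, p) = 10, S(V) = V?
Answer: 81362/71 ≈ 1145.9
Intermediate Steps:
a(W) = 6*W
z(d) = -306 + d² + 58*d
Z(U) = 2*U/(-365 + U) (Z(U) = (2*U)/(-365 + U) = 2*U/(-365 + U))
Z(I(20, 8)) - z(a(S(-5))) = 2*10/(-365 + 10) - (-306 + (6*(-5))² + 58*(6*(-5))) = 2*10/(-355) - (-306 + (-30)² + 58*(-30)) = 2*10*(-1/355) - (-306 + 900 - 1740) = -4/71 - 1*(-1146) = -4/71 + 1146 = 81362/71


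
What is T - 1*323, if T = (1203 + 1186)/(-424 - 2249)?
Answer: -865768/2673 ≈ -323.89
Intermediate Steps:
T = -2389/2673 (T = 2389/(-2673) = 2389*(-1/2673) = -2389/2673 ≈ -0.89375)
T - 1*323 = -2389/2673 - 1*323 = -2389/2673 - 323 = -865768/2673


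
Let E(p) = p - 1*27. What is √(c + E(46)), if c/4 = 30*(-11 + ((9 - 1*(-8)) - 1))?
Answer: √619 ≈ 24.880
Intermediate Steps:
E(p) = -27 + p (E(p) = p - 27 = -27 + p)
c = 600 (c = 4*(30*(-11 + ((9 - 1*(-8)) - 1))) = 4*(30*(-11 + ((9 + 8) - 1))) = 4*(30*(-11 + (17 - 1))) = 4*(30*(-11 + 16)) = 4*(30*5) = 4*150 = 600)
√(c + E(46)) = √(600 + (-27 + 46)) = √(600 + 19) = √619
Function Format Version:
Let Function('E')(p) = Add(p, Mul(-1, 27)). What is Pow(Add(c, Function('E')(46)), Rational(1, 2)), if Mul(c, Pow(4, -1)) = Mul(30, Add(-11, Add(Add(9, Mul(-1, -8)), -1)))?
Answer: Pow(619, Rational(1, 2)) ≈ 24.880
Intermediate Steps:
Function('E')(p) = Add(-27, p) (Function('E')(p) = Add(p, -27) = Add(-27, p))
c = 600 (c = Mul(4, Mul(30, Add(-11, Add(Add(9, Mul(-1, -8)), -1)))) = Mul(4, Mul(30, Add(-11, Add(Add(9, 8), -1)))) = Mul(4, Mul(30, Add(-11, Add(17, -1)))) = Mul(4, Mul(30, Add(-11, 16))) = Mul(4, Mul(30, 5)) = Mul(4, 150) = 600)
Pow(Add(c, Function('E')(46)), Rational(1, 2)) = Pow(Add(600, Add(-27, 46)), Rational(1, 2)) = Pow(Add(600, 19), Rational(1, 2)) = Pow(619, Rational(1, 2))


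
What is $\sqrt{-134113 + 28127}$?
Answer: $i \sqrt{105986} \approx 325.55 i$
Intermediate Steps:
$\sqrt{-134113 + 28127} = \sqrt{-105986} = i \sqrt{105986}$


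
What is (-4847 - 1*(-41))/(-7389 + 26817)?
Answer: -801/3238 ≈ -0.24738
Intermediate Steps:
(-4847 - 1*(-41))/(-7389 + 26817) = (-4847 + 41)/19428 = -4806*1/19428 = -801/3238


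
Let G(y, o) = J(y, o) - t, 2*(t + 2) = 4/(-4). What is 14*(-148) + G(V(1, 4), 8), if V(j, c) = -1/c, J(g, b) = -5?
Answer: -4149/2 ≈ -2074.5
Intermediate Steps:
t = -5/2 (t = -2 + (4/(-4))/2 = -2 + (4*(-¼))/2 = -2 + (½)*(-1) = -2 - ½ = -5/2 ≈ -2.5000)
G(y, o) = -5/2 (G(y, o) = -5 - 1*(-5/2) = -5 + 5/2 = -5/2)
14*(-148) + G(V(1, 4), 8) = 14*(-148) - 5/2 = -2072 - 5/2 = -4149/2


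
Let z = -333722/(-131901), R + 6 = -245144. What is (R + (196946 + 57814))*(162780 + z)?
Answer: 206338025404220/131901 ≈ 1.5643e+9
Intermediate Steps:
R = -245150 (R = -6 - 245144 = -245150)
z = 333722/131901 (z = -333722*(-1/131901) = 333722/131901 ≈ 2.5301)
(R + (196946 + 57814))*(162780 + z) = (-245150 + (196946 + 57814))*(162780 + 333722/131901) = (-245150 + 254760)*(21471178502/131901) = 9610*(21471178502/131901) = 206338025404220/131901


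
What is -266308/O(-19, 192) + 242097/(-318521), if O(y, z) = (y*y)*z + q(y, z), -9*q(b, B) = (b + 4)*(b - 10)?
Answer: -304779649131/66185797111 ≈ -4.6049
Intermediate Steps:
q(b, B) = -(-10 + b)*(4 + b)/9 (q(b, B) = -(b + 4)*(b - 10)/9 = -(4 + b)*(-10 + b)/9 = -(-10 + b)*(4 + b)/9)
O(y, z) = 40/9 - y**2/9 + 2*y/3 + z*y**2 (O(y, z) = (y*y)*z + (40/9 - y**2/9 + 2*y/3) = y**2*z + (40/9 - y**2/9 + 2*y/3) = z*y**2 + (40/9 - y**2/9 + 2*y/3) = 40/9 - y**2/9 + 2*y/3 + z*y**2)
-266308/O(-19, 192) + 242097/(-318521) = -266308/(40/9 - 1/9*(-19)**2 + (2/3)*(-19) + 192*(-19)**2) + 242097/(-318521) = -266308/(40/9 - 1/9*361 - 38/3 + 192*361) + 242097*(-1/318521) = -266308/(40/9 - 361/9 - 38/3 + 69312) - 242097/318521 = -266308/207791/3 - 242097/318521 = -266308*3/207791 - 242097/318521 = -798924/207791 - 242097/318521 = -304779649131/66185797111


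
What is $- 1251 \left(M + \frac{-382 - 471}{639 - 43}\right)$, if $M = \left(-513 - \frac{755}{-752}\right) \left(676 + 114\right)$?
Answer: $\frac{28348274412387}{56024} \approx 5.06 \cdot 10^{8}$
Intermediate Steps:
$M = - \frac{152083295}{376}$ ($M = \left(-513 - - \frac{755}{752}\right) 790 = \left(-513 + \frac{755}{752}\right) 790 = \left(- \frac{385021}{752}\right) 790 = - \frac{152083295}{376} \approx -4.0448 \cdot 10^{5}$)
$- 1251 \left(M + \frac{-382 - 471}{639 - 43}\right) = - 1251 \left(- \frac{152083295}{376} + \frac{-382 - 471}{639 - 43}\right) = - 1251 \left(- \frac{152083295}{376} - \frac{853}{596}\right) = \left(-1251\right) \left(- \frac{22660491137}{56024}\right) = \frac{28348274412387}{56024}$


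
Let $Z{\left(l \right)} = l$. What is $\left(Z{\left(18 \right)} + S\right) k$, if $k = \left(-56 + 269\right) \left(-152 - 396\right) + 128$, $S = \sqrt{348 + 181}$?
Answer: $-4780436$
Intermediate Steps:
$S = 23$ ($S = \sqrt{529} = 23$)
$k = -116596$ ($k = 213 \left(-548\right) + 128 = -116724 + 128 = -116596$)
$\left(Z{\left(18 \right)} + S\right) k = \left(18 + 23\right) \left(-116596\right) = 41 \left(-116596\right) = -4780436$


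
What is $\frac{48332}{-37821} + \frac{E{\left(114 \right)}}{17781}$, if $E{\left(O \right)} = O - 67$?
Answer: $- \frac{285871235}{224165067} \approx -1.2753$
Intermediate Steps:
$E{\left(O \right)} = -67 + O$ ($E{\left(O \right)} = O - 67 = -67 + O$)
$\frac{48332}{-37821} + \frac{E{\left(114 \right)}}{17781} = \frac{48332}{-37821} + \frac{-67 + 114}{17781} = 48332 \left(- \frac{1}{37821}\right) + 47 \cdot \frac{1}{17781} = - \frac{48332}{37821} + \frac{47}{17781} = - \frac{285871235}{224165067}$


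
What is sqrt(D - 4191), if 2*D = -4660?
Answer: I*sqrt(6521) ≈ 80.753*I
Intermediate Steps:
D = -2330 (D = (1/2)*(-4660) = -2330)
sqrt(D - 4191) = sqrt(-2330 - 4191) = sqrt(-6521) = I*sqrt(6521)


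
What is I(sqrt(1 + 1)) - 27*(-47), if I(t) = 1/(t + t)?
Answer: 1269 + sqrt(2)/4 ≈ 1269.4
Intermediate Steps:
I(t) = 1/(2*t)
I(sqrt(1 + 1)) - 27*(-47) = 1/(2*(sqrt(1 + 1))) - 27*(-47) = 1/(2*(sqrt(2))) + 1269 = (sqrt(2)/2)/2 + 1269 = sqrt(2)/4 + 1269 = 1269 + sqrt(2)/4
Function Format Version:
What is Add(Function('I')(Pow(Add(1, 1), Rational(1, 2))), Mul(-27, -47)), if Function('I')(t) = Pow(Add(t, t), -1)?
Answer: Add(1269, Mul(Rational(1, 4), Pow(2, Rational(1, 2)))) ≈ 1269.4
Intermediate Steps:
Function('I')(t) = Mul(Rational(1, 2), Pow(t, -1)) (Function('I')(t) = Pow(Mul(2, t), -1) = Mul(Rational(1, 2), Pow(t, -1)))
Add(Function('I')(Pow(Add(1, 1), Rational(1, 2))), Mul(-27, -47)) = Add(Mul(Rational(1, 2), Pow(Pow(Add(1, 1), Rational(1, 2)), -1)), Mul(-27, -47)) = Add(Mul(Rational(1, 2), Pow(Pow(2, Rational(1, 2)), -1)), 1269) = Add(Mul(Rational(1, 2), Mul(Rational(1, 2), Pow(2, Rational(1, 2)))), 1269) = Add(Mul(Rational(1, 4), Pow(2, Rational(1, 2))), 1269) = Add(1269, Mul(Rational(1, 4), Pow(2, Rational(1, 2))))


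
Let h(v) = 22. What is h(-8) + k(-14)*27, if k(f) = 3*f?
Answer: -1112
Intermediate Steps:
h(-8) + k(-14)*27 = 22 + (3*(-14))*27 = 22 - 42*27 = 22 - 1134 = -1112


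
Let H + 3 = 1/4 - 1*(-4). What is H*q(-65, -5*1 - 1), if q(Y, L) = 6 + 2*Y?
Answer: -155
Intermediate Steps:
H = 5/4 (H = -3 + (1/4 - 1*(-4)) = -3 + (¼ + 4) = -3 + 17/4 = 5/4 ≈ 1.2500)
H*q(-65, -5*1 - 1) = 5*(6 + 2*(-65))/4 = 5*(6 - 130)/4 = (5/4)*(-124) = -155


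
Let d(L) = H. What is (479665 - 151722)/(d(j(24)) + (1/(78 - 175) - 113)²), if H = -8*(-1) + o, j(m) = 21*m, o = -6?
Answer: 280510517/10925842 ≈ 25.674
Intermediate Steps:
H = 2 (H = -8*(-1) - 6 = 8 - 6 = 2)
d(L) = 2
(479665 - 151722)/(d(j(24)) + (1/(78 - 175) - 113)²) = (479665 - 151722)/(2 + (1/(78 - 175) - 113)²) = 327943/(2 + (1/(-97) - 113)²) = 327943/(2 + (-1/97 - 113)²) = 327943/(2 + (-10962/97)²) = 327943/(2 + 120165444/9409) = 327943/(120184262/9409) = 327943*(9409/120184262) = 280510517/10925842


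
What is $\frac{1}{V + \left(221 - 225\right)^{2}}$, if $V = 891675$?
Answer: $\frac{1}{891691} \approx 1.1215 \cdot 10^{-6}$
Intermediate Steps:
$\frac{1}{V + \left(221 - 225\right)^{2}} = \frac{1}{891675 + \left(221 - 225\right)^{2}} = \frac{1}{891675 + \left(-4\right)^{2}} = \frac{1}{891675 + 16} = \frac{1}{891691}$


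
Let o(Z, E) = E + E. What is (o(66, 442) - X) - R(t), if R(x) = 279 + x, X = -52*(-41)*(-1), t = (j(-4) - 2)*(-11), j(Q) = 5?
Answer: 2770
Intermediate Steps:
o(Z, E) = 2*E
t = -33 (t = (5 - 2)*(-11) = 3*(-11) = -33)
X = -2132 (X = 2132*(-1) = -2132)
(o(66, 442) - X) - R(t) = (2*442 - 1*(-2132)) - (279 - 33) = (884 + 2132) - 1*246 = 3016 - 246 = 2770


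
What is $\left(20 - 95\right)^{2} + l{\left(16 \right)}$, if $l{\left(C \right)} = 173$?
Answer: $5798$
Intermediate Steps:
$\left(20 - 95\right)^{2} + l{\left(16 \right)} = \left(20 - 95\right)^{2} + 173 = \left(-75\right)^{2} + 173 = 5625 + 173 = 5798$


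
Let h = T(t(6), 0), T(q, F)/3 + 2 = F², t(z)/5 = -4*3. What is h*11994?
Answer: -71964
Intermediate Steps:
t(z) = -60 (t(z) = 5*(-4*3) = 5*(-12) = -60)
T(q, F) = -6 + 3*F²
h = -6 (h = -6 + 3*0² = -6 + 3*0 = -6 + 0 = -6)
h*11994 = -6*11994 = -71964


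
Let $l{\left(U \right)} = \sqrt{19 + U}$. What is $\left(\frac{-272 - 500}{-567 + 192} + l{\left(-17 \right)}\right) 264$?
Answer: $\frac{67936}{125} + 264 \sqrt{2} \approx 916.84$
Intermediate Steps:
$\left(\frac{-272 - 500}{-567 + 192} + l{\left(-17 \right)}\right) 264 = \left(\frac{-272 - 500}{-567 + 192} + \sqrt{19 - 17}\right) 264 = \left(- \frac{772}{-375} + \sqrt{2}\right) 264 = \left(\left(-772\right) \left(- \frac{1}{375}\right) + \sqrt{2}\right) 264 = \left(\frac{772}{375} + \sqrt{2}\right) 264 = \frac{67936}{125} + 264 \sqrt{2}$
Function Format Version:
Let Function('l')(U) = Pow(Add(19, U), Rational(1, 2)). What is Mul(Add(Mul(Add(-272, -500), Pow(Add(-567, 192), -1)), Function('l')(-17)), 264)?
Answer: Add(Rational(67936, 125), Mul(264, Pow(2, Rational(1, 2)))) ≈ 916.84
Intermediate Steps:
Mul(Add(Mul(Add(-272, -500), Pow(Add(-567, 192), -1)), Function('l')(-17)), 264) = Mul(Add(Mul(Add(-272, -500), Pow(Add(-567, 192), -1)), Pow(Add(19, -17), Rational(1, 2))), 264) = Mul(Add(Mul(-772, Pow(-375, -1)), Pow(2, Rational(1, 2))), 264) = Mul(Add(Mul(-772, Rational(-1, 375)), Pow(2, Rational(1, 2))), 264) = Mul(Add(Rational(772, 375), Pow(2, Rational(1, 2))), 264) = Add(Rational(67936, 125), Mul(264, Pow(2, Rational(1, 2))))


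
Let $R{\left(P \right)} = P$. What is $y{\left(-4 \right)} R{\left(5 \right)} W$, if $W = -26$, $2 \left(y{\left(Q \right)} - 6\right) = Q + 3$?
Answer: $-715$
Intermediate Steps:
$y{\left(Q \right)} = \frac{15}{2} + \frac{Q}{2}$ ($y{\left(Q \right)} = 6 + \frac{Q + 3}{2} = 6 + \frac{3 + Q}{2} = 6 + \left(\frac{3}{2} + \frac{Q}{2}\right) = \frac{15}{2} + \frac{Q}{2}$)
$y{\left(-4 \right)} R{\left(5 \right)} W = \left(\frac{15}{2} + \frac{1}{2} \left(-4\right)\right) 5 \left(-26\right) = \left(\frac{15}{2} - 2\right) 5 \left(-26\right) = \frac{11}{2} \cdot 5 \left(-26\right) = \frac{55}{2} \left(-26\right) = -715$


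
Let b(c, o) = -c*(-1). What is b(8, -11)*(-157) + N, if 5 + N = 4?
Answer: -1257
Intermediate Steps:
N = -1 (N = -5 + 4 = -1)
b(c, o) = c
b(8, -11)*(-157) + N = 8*(-157) - 1 = -1256 - 1 = -1257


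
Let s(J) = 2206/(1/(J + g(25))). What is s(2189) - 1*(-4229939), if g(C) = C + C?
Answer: 9169173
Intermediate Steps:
g(C) = 2*C
s(J) = 110300 + 2206*J (s(J) = 2206/(1/(J + 2*25)) = 2206/(1/(J + 50)) = 2206/(1/(50 + J)) = 2206*(50 + J) = 110300 + 2206*J)
s(2189) - 1*(-4229939) = (110300 + 2206*2189) - 1*(-4229939) = (110300 + 4828934) + 4229939 = 4939234 + 4229939 = 9169173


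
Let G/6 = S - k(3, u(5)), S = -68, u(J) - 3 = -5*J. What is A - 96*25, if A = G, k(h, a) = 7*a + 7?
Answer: -1926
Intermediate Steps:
u(J) = 3 - 5*J
k(h, a) = 7 + 7*a
G = 474 (G = 6*(-68 - (7 + 7*(3 - 5*5))) = 6*(-68 - (7 + 7*(3 - 25))) = 6*(-68 - (7 + 7*(-22))) = 6*(-68 - (7 - 154)) = 6*(-68 - 1*(-147)) = 6*(-68 + 147) = 6*79 = 474)
A = 474
A - 96*25 = 474 - 96*25 = 474 - 2400 = -1926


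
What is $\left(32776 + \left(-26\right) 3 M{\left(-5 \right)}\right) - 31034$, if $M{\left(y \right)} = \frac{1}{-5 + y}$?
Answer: $\frac{8749}{5} \approx 1749.8$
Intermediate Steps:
$\left(32776 + \left(-26\right) 3 M{\left(-5 \right)}\right) - 31034 = \left(32776 + \frac{\left(-26\right) 3}{-5 - 5}\right) - 31034 = \left(32776 - \frac{78}{-10}\right) - 31034 = \left(32776 - - \frac{39}{5}\right) - 31034 = \left(32776 + \frac{39}{5}\right) - 31034 = \frac{163919}{5} - 31034 = \frac{8749}{5}$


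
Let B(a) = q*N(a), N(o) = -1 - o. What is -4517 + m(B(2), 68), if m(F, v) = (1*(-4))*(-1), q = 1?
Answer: -4513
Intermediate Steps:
B(a) = -1 - a (B(a) = 1*(-1 - a) = -1 - a)
m(F, v) = 4 (m(F, v) = -4*(-1) = 4)
-4517 + m(B(2), 68) = -4517 + 4 = -4513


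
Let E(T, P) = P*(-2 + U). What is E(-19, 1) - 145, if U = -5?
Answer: -152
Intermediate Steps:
E(T, P) = -7*P (E(T, P) = P*(-2 - 5) = P*(-7) = -7*P)
E(-19, 1) - 145 = -7*1 - 145 = -7 - 145 = -152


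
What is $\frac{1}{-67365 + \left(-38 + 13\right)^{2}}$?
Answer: $- \frac{1}{66740} \approx -1.4984 \cdot 10^{-5}$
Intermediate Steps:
$\frac{1}{-67365 + \left(-38 + 13\right)^{2}} = \frac{1}{-67365 + \left(-25\right)^{2}} = \frac{1}{-67365 + 625} = \frac{1}{-66740} = - \frac{1}{66740}$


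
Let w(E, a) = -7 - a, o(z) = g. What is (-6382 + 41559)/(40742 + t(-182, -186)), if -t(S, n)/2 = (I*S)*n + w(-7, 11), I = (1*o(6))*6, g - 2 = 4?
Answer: -35177/2396566 ≈ -0.014678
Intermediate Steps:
g = 6 (g = 2 + 4 = 6)
o(z) = 6
I = 36 (I = (1*6)*6 = 6*6 = 36)
t(S, n) = 36 - 72*S*n (t(S, n) = -2*((36*S)*n + (-7 - 1*11)) = -2*(36*S*n + (-7 - 11)) = -2*(36*S*n - 18) = -2*(-18 + 36*S*n) = 36 - 72*S*n)
(-6382 + 41559)/(40742 + t(-182, -186)) = (-6382 + 41559)/(40742 + (36 - 72*(-182)*(-186))) = 35177/(40742 + (36 - 2437344)) = 35177/(40742 - 2437308) = 35177/(-2396566) = 35177*(-1/2396566) = -35177/2396566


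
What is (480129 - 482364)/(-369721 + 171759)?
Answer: 2235/197962 ≈ 0.011290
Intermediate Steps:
(480129 - 482364)/(-369721 + 171759) = -2235/(-197962) = -2235*(-1/197962) = 2235/197962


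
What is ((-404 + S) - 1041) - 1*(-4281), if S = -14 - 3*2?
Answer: 2816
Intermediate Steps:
S = -20 (S = -14 - 6 = -20)
((-404 + S) - 1041) - 1*(-4281) = ((-404 - 20) - 1041) - 1*(-4281) = (-424 - 1041) + 4281 = -1465 + 4281 = 2816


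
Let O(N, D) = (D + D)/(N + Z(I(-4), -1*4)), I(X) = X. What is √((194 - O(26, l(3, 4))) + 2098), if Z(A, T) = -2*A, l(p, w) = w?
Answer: 4*√41395/17 ≈ 47.872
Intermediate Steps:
O(N, D) = 2*D/(8 + N) (O(N, D) = (D + D)/(N - 2*(-4)) = (2*D)/(N + 8) = (2*D)/(8 + N) = 2*D/(8 + N))
√((194 - O(26, l(3, 4))) + 2098) = √((194 - 2*4/(8 + 26)) + 2098) = √((194 - 2*4/34) + 2098) = √((194 - 1*4/17) + 2098) = √((194 - 4/17) + 2098) = √(3294/17 + 2098) = √(38960/17) = 4*√41395/17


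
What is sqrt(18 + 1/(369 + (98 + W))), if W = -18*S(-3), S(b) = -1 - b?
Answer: sqrt(3344129)/431 ≈ 4.2429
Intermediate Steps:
W = -36 (W = -18*(-1 - 1*(-3)) = -18*(-1 + 3) = -18*2 = -36)
sqrt(18 + 1/(369 + (98 + W))) = sqrt(18 + 1/(369 + (98 - 36))) = sqrt(18 + 1/(369 + 62)) = sqrt(18 + 1/431) = sqrt(7759/431) = sqrt(3344129)/431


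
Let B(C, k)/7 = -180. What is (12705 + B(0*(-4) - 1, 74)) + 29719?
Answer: 41164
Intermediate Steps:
B(C, k) = -1260 (B(C, k) = 7*(-180) = -1260)
(12705 + B(0*(-4) - 1, 74)) + 29719 = (12705 - 1260) + 29719 = 11445 + 29719 = 41164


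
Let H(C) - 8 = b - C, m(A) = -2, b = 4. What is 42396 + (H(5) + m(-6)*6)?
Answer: 42391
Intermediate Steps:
H(C) = 12 - C (H(C) = 8 + (4 - C) = 12 - C)
42396 + (H(5) + m(-6)*6) = 42396 + ((12 - 1*5) - 2*6) = 42396 + ((12 - 5) - 12) = 42396 + (7 - 12) = 42396 - 5 = 42391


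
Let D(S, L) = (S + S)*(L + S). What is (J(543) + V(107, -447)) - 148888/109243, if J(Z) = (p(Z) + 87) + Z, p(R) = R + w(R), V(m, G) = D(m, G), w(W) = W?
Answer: -7761208580/109243 ≈ -71045.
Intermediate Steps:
D(S, L) = 2*S*(L + S) (D(S, L) = (2*S)*(L + S) = 2*S*(L + S))
V(m, G) = 2*m*(G + m)
p(R) = 2*R (p(R) = R + R = 2*R)
J(Z) = 87 + 3*Z (J(Z) = (2*Z + 87) + Z = (87 + 2*Z) + Z = 87 + 3*Z)
(J(543) + V(107, -447)) - 148888/109243 = ((87 + 3*543) + 2*107*(-447 + 107)) - 148888/109243 = ((87 + 1629) + 2*107*(-340)) - 148888*1/109243 = (1716 - 72760) - 148888/109243 = -71044 - 148888/109243 = -7761208580/109243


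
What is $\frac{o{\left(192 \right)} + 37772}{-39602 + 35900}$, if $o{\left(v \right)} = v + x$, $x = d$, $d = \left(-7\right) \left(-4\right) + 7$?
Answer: $- \frac{37999}{3702} \approx -10.264$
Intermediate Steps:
$d = 35$ ($d = 28 + 7 = 35$)
$x = 35$
$o{\left(v \right)} = 35 + v$ ($o{\left(v \right)} = v + 35 = 35 + v$)
$\frac{o{\left(192 \right)} + 37772}{-39602 + 35900} = \frac{\left(35 + 192\right) + 37772}{-39602 + 35900} = \frac{227 + 37772}{-3702} = 37999 \left(- \frac{1}{3702}\right) = - \frac{37999}{3702}$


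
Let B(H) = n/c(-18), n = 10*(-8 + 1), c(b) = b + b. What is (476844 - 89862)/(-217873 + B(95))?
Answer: -6965676/3921679 ≈ -1.7762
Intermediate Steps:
c(b) = 2*b
n = -70 (n = 10*(-7) = -70)
B(H) = 35/18 (B(H) = -70/(2*(-18)) = -70/(-36) = -70*(-1/36) = 35/18)
(476844 - 89862)/(-217873 + B(95)) = (476844 - 89862)/(-217873 + 35/18) = 386982/(-3921679/18) = 386982*(-18/3921679) = -6965676/3921679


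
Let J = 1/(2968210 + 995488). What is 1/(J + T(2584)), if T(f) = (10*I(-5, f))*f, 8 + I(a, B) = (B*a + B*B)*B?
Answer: 3963698/1763719138026386469121 ≈ 2.2474e-15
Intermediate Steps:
I(a, B) = -8 + B*(B² + B*a) (I(a, B) = -8 + (B*a + B*B)*B = -8 + (B*a + B²)*B = -8 + (B² + B*a)*B = -8 + B*(B² + B*a))
T(f) = f*(-80 - 50*f² + 10*f³) (T(f) = (10*(-8 + f³ - 5*f²))*f = (-80 - 50*f² + 10*f³)*f = f*(-80 - 50*f² + 10*f³))
J = 1/3963698 ≈ 2.5229e-7
1/(J + T(2584)) = 1/(1/3963698 + 10*2584*(-8 + 2584³ - 5*2584²)) = 1/(1/3963698 + 10*2584*(-8 + 17253512704 - 5*6677056)) = 1/(1/3963698 + 10*2584*(-8 + 17253512704 - 33385280)) = 1/(1/3963698 + 10*2584*17220127416) = 1/(1/3963698 + 444968092429440) = 1/(1763719138026386469121/3963698) = 3963698/1763719138026386469121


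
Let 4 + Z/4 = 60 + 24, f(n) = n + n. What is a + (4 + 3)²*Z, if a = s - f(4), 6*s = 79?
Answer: 94111/6 ≈ 15685.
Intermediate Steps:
s = 79/6 (s = (⅙)*79 = 79/6 ≈ 13.167)
f(n) = 2*n
a = 31/6 (a = 79/6 - 2*4 = 79/6 - 1*8 = 79/6 - 8 = 31/6 ≈ 5.1667)
Z = 320 (Z = -16 + 4*(60 + 24) = -16 + 4*84 = -16 + 336 = 320)
a + (4 + 3)²*Z = 31/6 + (4 + 3)²*320 = 31/6 + 7²*320 = 31/6 + 49*320 = 31/6 + 15680 = 94111/6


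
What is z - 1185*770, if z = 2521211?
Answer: 1608761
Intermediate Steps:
z - 1185*770 = 2521211 - 1185*770 = 2521211 - 1*912450 = 2521211 - 912450 = 1608761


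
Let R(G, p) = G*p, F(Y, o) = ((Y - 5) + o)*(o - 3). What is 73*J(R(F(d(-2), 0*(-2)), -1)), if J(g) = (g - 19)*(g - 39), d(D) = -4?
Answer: 221628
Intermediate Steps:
F(Y, o) = (-3 + o)*(-5 + Y + o) (F(Y, o) = ((-5 + Y) + o)*(-3 + o) = (-5 + Y + o)*(-3 + o) = (-3 + o)*(-5 + Y + o))
J(g) = (-39 + g)*(-19 + g) (J(g) = (-19 + g)*(-39 + g) = (-39 + g)*(-19 + g))
73*J(R(F(d(-2), 0*(-2)), -1)) = 73*(741 + ((15 + (0*(-2))² - 0*(-2) - 3*(-4) - 0*(-2))*(-1))² - 58*(15 + (0*(-2))² - 0*(-2) - 3*(-4) - 0*(-2))*(-1)) = 73*(741 + ((15 + 0² - 8*0 + 12 - 4*0)*(-1))² - 58*(15 + 0² - 8*0 + 12 - 4*0)*(-1)) = 73*(741 + ((15 + 0 + 0 + 12 + 0)*(-1))² - 58*(15 + 0 + 0 + 12 + 0)*(-1)) = 73*(741 + (27*(-1))² - 1566*(-1)) = 73*(741 + (-27)² - 58*(-27)) = 73*(741 + 729 + 1566) = 73*3036 = 221628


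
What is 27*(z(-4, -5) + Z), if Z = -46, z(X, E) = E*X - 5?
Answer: -837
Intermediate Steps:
z(X, E) = -5 + E*X
27*(z(-4, -5) + Z) = 27*((-5 - 5*(-4)) - 46) = 27*((-5 + 20) - 46) = 27*(15 - 46) = 27*(-31) = -837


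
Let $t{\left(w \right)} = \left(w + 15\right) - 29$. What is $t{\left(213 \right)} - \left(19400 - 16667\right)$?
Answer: $-2534$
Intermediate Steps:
$t{\left(w \right)} = -14 + w$ ($t{\left(w \right)} = \left(15 + w\right) - 29 = -14 + w$)
$t{\left(213 \right)} - \left(19400 - 16667\right) = \left(-14 + 213\right) - \left(19400 - 16667\right) = 199 - 2733 = -2534$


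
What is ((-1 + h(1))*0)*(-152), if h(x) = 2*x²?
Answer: 0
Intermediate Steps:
((-1 + h(1))*0)*(-152) = ((-1 + 2*1²)*0)*(-152) = ((-1 + 2*1)*0)*(-152) = ((-1 + 2)*0)*(-152) = (1*0)*(-152) = 0*(-152) = 0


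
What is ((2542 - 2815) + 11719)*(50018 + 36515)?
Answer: 990456718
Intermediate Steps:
((2542 - 2815) + 11719)*(50018 + 36515) = (-273 + 11719)*86533 = 11446*86533 = 990456718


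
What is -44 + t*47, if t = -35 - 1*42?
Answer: -3663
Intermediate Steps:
t = -77 (t = -35 - 42 = -77)
-44 + t*47 = -44 - 77*47 = -44 - 3619 = -3663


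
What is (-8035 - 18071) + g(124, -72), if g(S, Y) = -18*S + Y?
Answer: -28410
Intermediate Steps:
g(S, Y) = Y - 18*S
(-8035 - 18071) + g(124, -72) = (-8035 - 18071) + (-72 - 18*124) = -26106 + (-72 - 2232) = -26106 - 2304 = -28410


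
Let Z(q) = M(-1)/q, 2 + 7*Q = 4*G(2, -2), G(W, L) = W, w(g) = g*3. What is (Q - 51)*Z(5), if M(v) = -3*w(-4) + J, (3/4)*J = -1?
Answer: -12168/35 ≈ -347.66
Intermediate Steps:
J = -4/3 (J = (4/3)*(-1) = -4/3 ≈ -1.3333)
w(g) = 3*g
M(v) = 104/3 (M(v) = -9*(-4) - 4/3 = -3*(-12) - 4/3 = 36 - 4/3 = 104/3)
Q = 6/7 (Q = -2/7 + (4*2)/7 = -2/7 + (1/7)*8 = -2/7 + 8/7 = 6/7 ≈ 0.85714)
Z(q) = 104/(3*q)
(Q - 51)*Z(5) = (6/7 - 51)*((104/3)/5) = -12168/(7*5) = -351/7*104/15 = -12168/35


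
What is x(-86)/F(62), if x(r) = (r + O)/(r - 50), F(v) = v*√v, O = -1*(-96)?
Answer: -5*√62/261392 ≈ -0.00015062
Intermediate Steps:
O = 96
F(v) = v^(3/2)
x(r) = (96 + r)/(-50 + r) (x(r) = (r + 96)/(r - 50) = (96 + r)/(-50 + r))
x(-86)/F(62) = ((96 - 86)/(-50 - 86))/(62^(3/2)) = (10/(-136))/((62*√62)) = (-1/136*10)*(√62/3844) = -5*√62/261392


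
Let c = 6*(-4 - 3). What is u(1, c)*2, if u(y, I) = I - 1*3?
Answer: -90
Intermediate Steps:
c = -42 (c = 6*(-7) = -42)
u(y, I) = -3 + I (u(y, I) = I - 3 = -3 + I)
u(1, c)*2 = (-3 - 42)*2 = -45*2 = -90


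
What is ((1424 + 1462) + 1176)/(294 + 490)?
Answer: 2031/392 ≈ 5.1811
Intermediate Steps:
((1424 + 1462) + 1176)/(294 + 490) = (2886 + 1176)/784 = 4062*(1/784) = 2031/392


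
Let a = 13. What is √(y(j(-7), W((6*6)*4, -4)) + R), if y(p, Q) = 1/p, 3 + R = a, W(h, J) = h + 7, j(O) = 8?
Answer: 9*√2/4 ≈ 3.1820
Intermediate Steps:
W(h, J) = 7 + h
R = 10 (R = -3 + 13 = 10)
√(y(j(-7), W((6*6)*4, -4)) + R) = √(1/8 + 10) = √(⅛ + 10) = √(81/8) = 9*√2/4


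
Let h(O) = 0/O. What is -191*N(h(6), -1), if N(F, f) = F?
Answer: 0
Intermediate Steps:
h(O) = 0
-191*N(h(6), -1) = -191*0 = 0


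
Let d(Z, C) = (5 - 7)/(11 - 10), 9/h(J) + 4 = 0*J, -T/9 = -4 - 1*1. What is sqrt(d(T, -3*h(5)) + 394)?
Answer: 14*sqrt(2) ≈ 19.799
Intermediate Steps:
T = 45 (T = -9*(-4 - 1*1) = -9*(-4 - 1) = -9*(-5) = 45)
h(J) = -9/4 (h(J) = 9/(-4 + 0*J) = 9/(-4 + 0) = 9/(-4) = 9*(-1/4) = -9/4)
d(Z, C) = -2 (d(Z, C) = -2/1 = -2*1 = -2)
sqrt(d(T, -3*h(5)) + 394) = sqrt(-2 + 394) = sqrt(392) = 14*sqrt(2)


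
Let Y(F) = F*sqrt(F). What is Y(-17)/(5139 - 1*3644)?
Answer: -17*I*sqrt(17)/1495 ≈ -0.046885*I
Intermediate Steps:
Y(F) = F**(3/2)
Y(-17)/(5139 - 1*3644) = (-17)**(3/2)/(5139 - 1*3644) = (-17*I*sqrt(17))/(5139 - 3644) = -17*I*sqrt(17)/1495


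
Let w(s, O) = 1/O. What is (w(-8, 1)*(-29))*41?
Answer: -1189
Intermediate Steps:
w(s, O) = 1/O
(w(-8, 1)*(-29))*41 = (-29/1)*41 = (1*(-29))*41 = -29*41 = -1189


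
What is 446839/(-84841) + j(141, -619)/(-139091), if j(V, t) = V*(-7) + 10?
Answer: -62068393692/11800619531 ≈ -5.2598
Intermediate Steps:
j(V, t) = 10 - 7*V (j(V, t) = -7*V + 10 = 10 - 7*V)
446839/(-84841) + j(141, -619)/(-139091) = 446839/(-84841) + (10 - 7*141)/(-139091) = 446839*(-1/84841) + (10 - 987)*(-1/139091) = -446839/84841 - 977*(-1/139091) = -446839/84841 + 977/139091 = -62068393692/11800619531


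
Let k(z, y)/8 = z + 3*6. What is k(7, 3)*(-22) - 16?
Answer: -4416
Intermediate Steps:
k(z, y) = 144 + 8*z (k(z, y) = 8*(z + 3*6) = 8*(z + 18) = 8*(18 + z) = 144 + 8*z)
k(7, 3)*(-22) - 16 = (144 + 8*7)*(-22) - 16 = (144 + 56)*(-22) - 16 = 200*(-22) - 16 = -4400 - 16 = -4416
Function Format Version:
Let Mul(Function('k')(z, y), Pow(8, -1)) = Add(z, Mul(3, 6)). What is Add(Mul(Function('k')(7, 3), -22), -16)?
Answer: -4416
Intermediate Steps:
Function('k')(z, y) = Add(144, Mul(8, z)) (Function('k')(z, y) = Mul(8, Add(z, Mul(3, 6))) = Mul(8, Add(z, 18)) = Mul(8, Add(18, z)) = Add(144, Mul(8, z)))
Add(Mul(Function('k')(7, 3), -22), -16) = Add(Mul(Add(144, Mul(8, 7)), -22), -16) = Add(Mul(Add(144, 56), -22), -16) = Add(Mul(200, -22), -16) = Add(-4400, -16) = -4416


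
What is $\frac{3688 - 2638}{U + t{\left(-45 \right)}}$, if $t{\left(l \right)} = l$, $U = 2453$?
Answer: $\frac{75}{172} \approx 0.43605$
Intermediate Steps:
$\frac{3688 - 2638}{U + t{\left(-45 \right)}} = \frac{3688 - 2638}{2453 - 45} = \frac{1050}{2408} = 1050 \cdot \frac{1}{2408} = \frac{75}{172}$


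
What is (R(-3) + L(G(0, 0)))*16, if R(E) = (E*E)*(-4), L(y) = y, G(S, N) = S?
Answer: -576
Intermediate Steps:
R(E) = -4*E² (R(E) = E²*(-4) = -4*E²)
(R(-3) + L(G(0, 0)))*16 = (-4*(-3)² + 0)*16 = (-4*9 + 0)*16 = (-36 + 0)*16 = -36*16 = -576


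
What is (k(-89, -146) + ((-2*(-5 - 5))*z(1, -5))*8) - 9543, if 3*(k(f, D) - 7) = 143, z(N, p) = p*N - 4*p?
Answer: -21265/3 ≈ -7088.3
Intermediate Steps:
z(N, p) = -4*p + N*p (z(N, p) = N*p - 4*p = -4*p + N*p)
k(f, D) = 164/3 (k(f, D) = 7 + (⅓)*143 = 7 + 143/3 = 164/3)
(k(-89, -146) + ((-2*(-5 - 5))*z(1, -5))*8) - 9543 = (164/3 + ((-2*(-5 - 5))*(-5*(-4 + 1)))*8) - 9543 = (164/3 + ((-2*(-10))*(-5*(-3)))*8) - 9543 = (164/3 + (20*15)*8) - 9543 = (164/3 + 300*8) - 9543 = (164/3 + 2400) - 9543 = 7364/3 - 9543 = -21265/3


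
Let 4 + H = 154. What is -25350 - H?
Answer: -25500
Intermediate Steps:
H = 150 (H = -4 + 154 = 150)
-25350 - H = -25350 - 1*150 = -25350 - 150 = -25500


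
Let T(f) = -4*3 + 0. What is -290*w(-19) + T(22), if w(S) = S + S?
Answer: 11008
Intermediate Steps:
w(S) = 2*S
T(f) = -12 (T(f) = -12 + 0 = -12)
-290*w(-19) + T(22) = -580*(-19) - 12 = -290*(-38) - 12 = 11020 - 12 = 11008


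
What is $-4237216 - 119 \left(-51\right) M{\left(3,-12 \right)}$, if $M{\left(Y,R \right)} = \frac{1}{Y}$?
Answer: $-4235193$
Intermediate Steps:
$-4237216 - 119 \left(-51\right) M{\left(3,-12 \right)} = -4237216 - \frac{119 \left(-51\right)}{3} = -4237216 - \left(-6069\right) \frac{1}{3} = -4237216 - -2023 = -4237216 + 2023 = -4235193$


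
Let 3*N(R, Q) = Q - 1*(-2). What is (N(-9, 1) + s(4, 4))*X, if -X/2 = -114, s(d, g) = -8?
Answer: -1596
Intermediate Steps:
X = 228 (X = -2*(-114) = 228)
N(R, Q) = ⅔ + Q/3 (N(R, Q) = (Q - 1*(-2))/3 = (Q + 2)/3 = (2 + Q)/3 = ⅔ + Q/3)
(N(-9, 1) + s(4, 4))*X = ((⅔ + (⅓)*1) - 8)*228 = ((⅔ + ⅓) - 8)*228 = (1 - 8)*228 = -7*228 = -1596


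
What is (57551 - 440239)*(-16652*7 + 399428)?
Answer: -108248658432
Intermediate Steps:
(57551 - 440239)*(-16652*7 + 399428) = -382688*(-116564 + 399428) = -382688*282864 = -108248658432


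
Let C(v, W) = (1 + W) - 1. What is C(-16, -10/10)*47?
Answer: -47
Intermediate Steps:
C(v, W) = W
C(-16, -10/10)*47 = -10/10*47 = -10*⅒*47 = -1*47 = -47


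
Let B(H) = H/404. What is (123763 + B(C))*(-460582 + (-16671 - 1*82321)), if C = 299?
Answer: -13989504162637/202 ≈ -6.9255e+10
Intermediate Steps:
B(H) = H/404 (B(H) = H*(1/404) = H/404)
(123763 + B(C))*(-460582 + (-16671 - 1*82321)) = (123763 + (1/404)*299)*(-460582 + (-16671 - 1*82321)) = (123763 + 299/404)*(-460582 + (-16671 - 82321)) = 50000551*(-460582 - 98992)/404 = (50000551/404)*(-559574) = -13989504162637/202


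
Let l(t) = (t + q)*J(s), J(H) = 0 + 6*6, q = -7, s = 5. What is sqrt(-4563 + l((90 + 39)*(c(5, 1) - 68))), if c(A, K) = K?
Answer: 3*I*sqrt(35107) ≈ 562.11*I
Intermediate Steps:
J(H) = 36 (J(H) = 0 + 36 = 36)
l(t) = -252 + 36*t (l(t) = (t - 7)*36 = (-7 + t)*36 = -252 + 36*t)
sqrt(-4563 + l((90 + 39)*(c(5, 1) - 68))) = sqrt(-4563 + (-252 + 36*((90 + 39)*(1 - 68)))) = sqrt(-4563 + (-252 + 36*(129*(-67)))) = sqrt(-4563 + (-252 + 36*(-8643))) = sqrt(-4563 + (-252 - 311148)) = sqrt(-4563 - 311400) = sqrt(-315963) = 3*I*sqrt(35107)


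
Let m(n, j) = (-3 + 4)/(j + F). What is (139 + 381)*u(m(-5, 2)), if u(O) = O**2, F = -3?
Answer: 520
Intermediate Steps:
m(n, j) = 1/(-3 + j) (m(n, j) = (-3 + 4)/(j - 3) = 1/(-3 + j))
(139 + 381)*u(m(-5, 2)) = (139 + 381)*(1/(-3 + 2))**2 = 520*(1/(-1))**2 = 520*(-1)**2 = 520*1 = 520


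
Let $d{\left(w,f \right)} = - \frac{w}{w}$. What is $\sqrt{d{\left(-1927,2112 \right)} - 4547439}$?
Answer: $4 i \sqrt{284215} \approx 2132.5 i$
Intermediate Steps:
$d{\left(w,f \right)} = -1$ ($d{\left(w,f \right)} = \left(-1\right) 1 = -1$)
$\sqrt{d{\left(-1927,2112 \right)} - 4547439} = \sqrt{-1 - 4547439} = \sqrt{-4547440} = 4 i \sqrt{284215}$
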